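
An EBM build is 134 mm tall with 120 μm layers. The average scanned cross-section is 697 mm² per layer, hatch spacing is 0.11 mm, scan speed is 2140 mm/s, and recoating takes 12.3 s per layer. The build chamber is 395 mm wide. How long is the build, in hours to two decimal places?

Layers = ⌈134/0.12⌉ = 1117.
Per-layer scan distance = 697 / 0.11, so 6336.4 mm.
Per-layer scan time = 6336.4 / 2140 = 2.9609 s.
Per-layer time: 2.9609 + 12.3 → 15.2609 s.
Build time = 1117 × 15.2609 = 17046.4253 s = 4.74 hours.

4.74 hours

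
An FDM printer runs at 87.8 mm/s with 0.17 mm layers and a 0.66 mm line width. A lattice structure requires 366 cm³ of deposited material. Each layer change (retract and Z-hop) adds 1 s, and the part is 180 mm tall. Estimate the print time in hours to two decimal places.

Line area = 0.17 × 0.66, so 0.1122 mm².
Path length: 366000 mm³ / 0.1122 mm² → 3262032.1 mm.
Print-move time = 3262032.1 / 87.8 = 37153 s.
Layer count = ceil(180 / 0.17) = 1059.
Layer-change overhead = 1059 × 1, so 1059 s.
Total = 37153 + 1059 = 38212 s = 10.61 hours.

10.61 hours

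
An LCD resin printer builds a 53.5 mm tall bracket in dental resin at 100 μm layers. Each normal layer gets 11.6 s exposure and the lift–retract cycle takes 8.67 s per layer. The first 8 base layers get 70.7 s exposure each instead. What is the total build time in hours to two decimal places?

3.14 hours

Number of layers: 53.5 / 0.1 → 535 (rounded up).
Burn-in layers = 8 × (70.7 + 8.67) = 634.96 s.
Remaining layers = 527 × (11.6 + 8.67) = 10682.29 s.
Total = 634.96 + 10682.29 = 11317.25 s = 3.14 hours.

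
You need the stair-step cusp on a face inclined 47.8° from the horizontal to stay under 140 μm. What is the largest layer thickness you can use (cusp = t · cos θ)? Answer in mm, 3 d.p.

t = h_c / cos θ = 0.14 / 0.6717 = 0.208 mm.

0.208 mm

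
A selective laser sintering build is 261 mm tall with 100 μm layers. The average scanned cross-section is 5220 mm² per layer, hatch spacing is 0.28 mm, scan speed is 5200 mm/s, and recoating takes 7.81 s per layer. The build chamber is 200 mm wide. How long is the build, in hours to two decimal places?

8.26 hours

Layers = ⌈261/0.1⌉ = 2610.
Scan path per layer = 5220 / 0.28 = 18642.9 mm.
Scan time per layer: 18642.9 / 5200 → 3.5852 s.
Layer cycle = 3.5852 + 7.81, so 11.3952 s.
Build time = 2610 × 11.3952 = 29741.472 s = 8.26 hours.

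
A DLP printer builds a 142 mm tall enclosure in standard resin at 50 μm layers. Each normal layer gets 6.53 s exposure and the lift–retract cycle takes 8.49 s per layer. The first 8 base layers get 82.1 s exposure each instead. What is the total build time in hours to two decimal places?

12.02 hours

Layers = ⌈142/0.05⌉ = 2840.
Base layers: 8 × (82.1 + 8.49) → 724.72 s.
Regular layers = 2832 × (6.53 + 8.49), so 42536.64 s.
Total = 724.72 + 42536.64 = 43261.36 s = 12.02 hours.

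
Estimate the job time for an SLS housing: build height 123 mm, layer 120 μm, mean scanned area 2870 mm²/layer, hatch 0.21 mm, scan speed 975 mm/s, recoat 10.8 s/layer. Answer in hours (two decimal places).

Layer count = ceil(123 / 0.12) = 1025.
Per-layer scan distance = 2870 / 0.21, so 13666.7 mm.
Scan time per layer = 13666.7 / 975 = 14.0171 s.
Layer cycle = 14.0171 + 10.8, so 24.8171 s.
Total: 1025 × 24.8171 s = 25437.5275 s → 7.07 hours.

7.07 hours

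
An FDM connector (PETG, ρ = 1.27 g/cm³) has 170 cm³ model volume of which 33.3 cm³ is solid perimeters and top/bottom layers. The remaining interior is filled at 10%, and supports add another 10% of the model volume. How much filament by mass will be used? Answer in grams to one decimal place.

81.2 g

Infill region = 170 − 33.3 = 136.7 cm³.
Infill volume: 0.10 × 136.7 → 13.67 cm³.
Support: 0.10 × 170 → 17 cm³.
Deposited volume = 33.3 + 13.67 + 17, so 63.97 cm³.
Mass = 63.97 × 1.27, so 81.2419 g.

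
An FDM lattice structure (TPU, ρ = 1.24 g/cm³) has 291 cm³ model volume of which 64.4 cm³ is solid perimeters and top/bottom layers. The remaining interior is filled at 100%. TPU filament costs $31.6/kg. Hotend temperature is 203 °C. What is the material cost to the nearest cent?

$11.40

Volume inside the shell = 291 − 64.4 = 226.6 cm³.
Infill volume = 1.00 × 226.6, so 226.6 cm³.
Total extruded: 64.4 + 226.6 → 291 cm³.
Mass = 291 × 1.24 = 360.84 g.
Cost = 360.84 g / 1000 × $31.6/kg = $11.40.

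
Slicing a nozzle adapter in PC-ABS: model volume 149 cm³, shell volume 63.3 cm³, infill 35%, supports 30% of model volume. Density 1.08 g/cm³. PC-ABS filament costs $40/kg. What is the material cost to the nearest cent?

Infill region: 149 − 63.3 → 85.7 cm³.
Infill volume: 0.35 × 85.7 → 29.995 cm³.
Support = 0.30 × 149, so 44.7 cm³.
Deposited volume = 63.3 + 29.995 + 44.7, so 137.995 cm³.
Mass = 137.995 × 1.08, so 149.0346 g.
At $40/kg: 149.0346/1000 × 40 = $5.96.

$5.96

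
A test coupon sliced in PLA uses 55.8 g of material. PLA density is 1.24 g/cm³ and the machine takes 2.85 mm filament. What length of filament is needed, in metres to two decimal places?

7.05 m

Extruded volume: 55.8/1.24 = 45 cm³ (45000 mm³).
Filament cross-section = π × (2.85/2)² = 6.3794 mm².
L = V/A = 45000/6.3794 = 7053.95 mm → 7.05 m.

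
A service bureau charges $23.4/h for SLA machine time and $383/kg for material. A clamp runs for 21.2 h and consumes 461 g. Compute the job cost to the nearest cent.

Time charge: 23.4 × 21.2 → $496.08.
Feedstock cost = 383 × 461/1000 = $176.563.
Total = 496.08 + 176.563 = 672.643 ≈ $672.64.

$672.64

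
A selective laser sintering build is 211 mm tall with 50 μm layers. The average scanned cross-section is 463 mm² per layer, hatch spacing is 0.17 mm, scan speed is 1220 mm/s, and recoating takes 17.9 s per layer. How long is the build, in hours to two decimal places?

Layer count = ceil(211 / 0.05) = 4220.
Hatch length per layer: 463 / 0.17 → 2723.5 mm.
Per-layer scan time: 2723.5 / 1220 → 2.2324 s.
Layer cycle = 2.2324 + 17.9, so 20.1324 s.
Total: 4220 × 20.1324 s = 84958.728 s → 23.60 hours.

23.60 hours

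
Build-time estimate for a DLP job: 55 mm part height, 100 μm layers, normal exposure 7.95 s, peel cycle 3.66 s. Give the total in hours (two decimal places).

1.77 hours

Layers = ⌈55/0.1⌉ = 550.
Per-layer time = 7.95 + 3.66 = 11.61 s.
Total = 550 × 11.61 = 6385.5 s = 1.77 hours.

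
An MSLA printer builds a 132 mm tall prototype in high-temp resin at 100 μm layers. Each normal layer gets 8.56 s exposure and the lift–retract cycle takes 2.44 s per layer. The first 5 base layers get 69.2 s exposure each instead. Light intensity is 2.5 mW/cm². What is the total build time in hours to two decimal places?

4.12 hours

Number of layers: 132 / 0.1 → 1320 (rounded up).
Bottom layers = 5 × (69.2 + 2.44), so 358.2 s.
Remaining layers = 1315 × (8.56 + 2.44) = 14465 s.
Total = 358.2 + 14465 = 14823.2 s = 4.12 hours.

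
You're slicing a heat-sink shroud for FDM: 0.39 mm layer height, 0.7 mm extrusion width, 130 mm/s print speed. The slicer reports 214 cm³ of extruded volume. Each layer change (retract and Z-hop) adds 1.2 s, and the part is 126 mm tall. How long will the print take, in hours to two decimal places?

1.78 hours

Bead cross-section = 0.39 × 0.7 = 0.273 mm².
Total extruded path = 214000/0.273 = 783882.8 mm.
Extrusion time: 783882.8 / 130 → 6029.9 s.
Layer count = ceil(126 / 0.39) = 324.
Layer-change overhead: 324 × 1.2 → 388.8 s.
Total = 6029.9 + 388.8 = 6418.7 s = 1.78 hours.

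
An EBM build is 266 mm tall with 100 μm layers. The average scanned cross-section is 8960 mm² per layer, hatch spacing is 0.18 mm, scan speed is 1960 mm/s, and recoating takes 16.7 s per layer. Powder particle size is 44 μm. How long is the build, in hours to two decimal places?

31.10 hours

Layers = ⌈266/0.1⌉ = 2660.
Hatch length per layer = 8960 / 0.18 = 49777.8 mm.
Scan time per layer = 49777.8 / 1960, so 25.3968 s.
Per-layer time = 25.3968 + 16.7 = 42.0968 s.
Build time = 2660 × 42.0968 = 111977.488 s = 31.10 hours.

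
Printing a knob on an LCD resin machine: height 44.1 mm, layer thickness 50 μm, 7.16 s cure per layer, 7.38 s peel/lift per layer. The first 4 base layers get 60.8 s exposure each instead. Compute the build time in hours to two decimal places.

Layer count = ceil(44.1 / 0.05) = 882.
Base layers: 4 × (60.8 + 7.38) → 272.72 s.
Remaining layers = 878 × (7.16 + 7.38), so 12766.12 s.
Sum: 272.72 + 12766.12 = 13038.84 s → 3.62 hours.

3.62 hours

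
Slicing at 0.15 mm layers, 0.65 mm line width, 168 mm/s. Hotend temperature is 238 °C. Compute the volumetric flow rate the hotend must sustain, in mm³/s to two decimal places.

Extrusion cross-section: 0.15 × 0.65 → 0.0975 mm².
Q = v·A = 168 × 0.0975 = 16.38 mm³/s.

16.38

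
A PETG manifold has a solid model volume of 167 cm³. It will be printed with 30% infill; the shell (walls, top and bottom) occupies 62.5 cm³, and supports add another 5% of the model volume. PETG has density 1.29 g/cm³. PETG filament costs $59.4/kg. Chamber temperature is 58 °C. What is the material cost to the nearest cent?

Interior volume: 167 − 62.5 → 104.5 cm³.
Infill volume: 0.30 × 104.5 → 31.35 cm³.
Support: 0.05 × 167 → 8.35 cm³.
Total extruded = 62.5 + 31.35 + 8.35 = 102.2 cm³.
Mass: 102.2 × 1.29 → 131.838 g.
At $59.4/kg: 131.838/1000 × 59.4 = $7.83.

$7.83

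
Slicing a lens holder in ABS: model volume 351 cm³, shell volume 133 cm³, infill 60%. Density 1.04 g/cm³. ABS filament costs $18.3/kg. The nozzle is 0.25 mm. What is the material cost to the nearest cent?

Infill region = 351 − 133 = 218 cm³.
Infill deposited = 0.60 × 218 = 130.8 cm³.
Total printed volume = 133 + 130.8, so 263.8 cm³.
Mass: 263.8 × 1.04 → 274.352 g.
At $18.3/kg: 274.352/1000 × 18.3 = $5.02.

$5.02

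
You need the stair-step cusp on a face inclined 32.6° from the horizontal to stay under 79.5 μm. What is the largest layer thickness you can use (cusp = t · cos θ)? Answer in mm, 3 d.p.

0.094 mm

cos(32.6°) = 0.8425; t_max = 0.0795/0.8425 = 0.094 mm.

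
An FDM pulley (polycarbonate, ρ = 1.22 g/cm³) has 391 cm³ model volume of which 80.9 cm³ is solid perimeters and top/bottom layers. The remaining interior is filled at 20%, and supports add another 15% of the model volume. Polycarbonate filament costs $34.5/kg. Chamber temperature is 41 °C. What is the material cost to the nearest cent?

$8.48

Interior volume = 391 − 80.9 = 310.1 cm³.
Infill volume = 0.20 × 310.1, so 62.02 cm³.
Support: 0.15 × 391 → 58.65 cm³.
Total printed volume = 80.9 + 62.02 + 58.65 = 201.57 cm³.
Mass = 201.57 × 1.22, so 245.9154 g.
At $34.5/kg: 245.9154/1000 × 34.5 = $8.48.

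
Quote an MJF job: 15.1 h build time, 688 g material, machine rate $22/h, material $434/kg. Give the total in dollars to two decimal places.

Machine-time cost = 22 × 15.1, so $332.20.
Material cost = 434 × 688/1000 = $298.592.
Total = 332.20 + 298.592 = 630.792 ≈ $630.79.

$630.79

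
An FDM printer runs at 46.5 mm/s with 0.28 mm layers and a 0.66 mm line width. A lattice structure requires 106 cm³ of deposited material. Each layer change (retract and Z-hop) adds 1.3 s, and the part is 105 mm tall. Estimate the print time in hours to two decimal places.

Extrusion cross-section = 0.28 × 0.66 = 0.1848 mm².
Toolpath length = 106 cm³ / 0.1848 mm² = 106000 / 0.1848 = 573593.1 mm.
Extrusion time = 573593.1 / 46.5 = 12335.3 s.
Number of layers: 105 / 0.28 → 375 (rounded up).
Z-hop total = 375 × 1.3 = 487.5 s.
Total = 12335.3 + 487.5 = 12822.8 s = 3.56 hours.

3.56 hours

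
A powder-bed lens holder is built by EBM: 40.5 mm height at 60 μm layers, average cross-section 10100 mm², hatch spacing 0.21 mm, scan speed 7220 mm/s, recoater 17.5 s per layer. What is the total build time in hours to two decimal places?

Layer count = ceil(40.5 / 0.06) = 675.
Per-layer scan distance = 10100 / 0.21 = 48095.2 mm.
Scan time per layer: 48095.2 / 7220 → 6.6614 s.
Per-layer time = 6.6614 + 17.5 = 24.1614 s.
675 layers × 24.1614 s/layer = 16308.945 s, i.e. 4.53 hours.

4.53 hours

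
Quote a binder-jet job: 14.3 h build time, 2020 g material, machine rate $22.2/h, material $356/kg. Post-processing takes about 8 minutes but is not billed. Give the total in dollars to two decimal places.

$1036.58

Machine-time cost: 22.2 × 14.3 → $317.46.
Material cost: 356 × 2020/1000 → $719.12.
Total = 317.46 + 719.12 = $1036.58.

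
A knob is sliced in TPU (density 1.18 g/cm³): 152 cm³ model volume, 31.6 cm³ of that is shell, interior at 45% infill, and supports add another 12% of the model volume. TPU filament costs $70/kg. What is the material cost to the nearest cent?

Volume inside the shell: 152 − 31.6 → 120.4 cm³.
Deposited infill = 0.45 × 120.4 = 54.18 cm³.
Support = 0.12 × 152 = 18.24 cm³.
Total printed volume = 31.6 + 54.18 + 18.24 = 104.02 cm³.
Mass = 104.02 × 1.18, so 122.7436 g.
At $70/kg: 122.7436/1000 × 70 = $8.59.

$8.59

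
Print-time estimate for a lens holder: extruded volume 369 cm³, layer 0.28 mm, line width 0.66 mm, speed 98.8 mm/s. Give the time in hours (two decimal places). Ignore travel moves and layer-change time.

5.61 hours

Line area = 0.28 × 0.66 = 0.1848 mm².
Path length: 369000 mm³ / 0.1848 mm² → 1996753.2 mm.
Time extruding = 1996753.2 / 98.8, so 20210.1 s.
20210.1 s = 5.61 hours.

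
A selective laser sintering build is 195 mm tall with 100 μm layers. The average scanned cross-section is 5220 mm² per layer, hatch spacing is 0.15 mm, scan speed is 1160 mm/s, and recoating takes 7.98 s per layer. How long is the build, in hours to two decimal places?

Layers = ⌈195/0.1⌉ = 1950.
Hatch length per layer = 5220 / 0.15, so 34800 mm.
Scan time per layer: 34800 / 1160 → 30 s.
Time per layer: 30 + 7.98 → 37.98 s.
Build time = 1950 × 37.98 = 74061 s = 20.57 hours.

20.57 hours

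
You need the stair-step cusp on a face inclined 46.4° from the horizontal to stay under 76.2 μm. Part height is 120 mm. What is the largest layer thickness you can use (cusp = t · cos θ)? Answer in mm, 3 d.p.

0.110 mm

t = h_c / cos θ = 0.0762 / 0.6896 = 0.110 mm.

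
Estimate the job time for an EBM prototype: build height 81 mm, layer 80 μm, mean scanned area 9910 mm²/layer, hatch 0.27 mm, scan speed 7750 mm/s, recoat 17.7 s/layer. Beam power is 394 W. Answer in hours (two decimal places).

6.31 hours

Layer count = ceil(81 / 0.08) = 1013.
Hatch length per layer: 9910 / 0.27 → 36703.7 mm.
Per-layer scan time = 36703.7 / 7750 = 4.736 s.
Layer cycle = 4.736 + 17.7, so 22.436 s.
Build time = 1013 × 22.436 = 22727.668 s = 6.31 hours.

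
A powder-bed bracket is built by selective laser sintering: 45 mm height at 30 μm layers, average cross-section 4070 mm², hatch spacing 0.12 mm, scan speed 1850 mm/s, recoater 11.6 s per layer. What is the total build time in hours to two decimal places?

12.47 hours

Layers = ⌈45/0.03⌉ = 1500.
Scan path per layer = 4070 / 0.12, so 33916.7 mm.
Per-layer scan time = 33916.7 / 1850 = 18.3334 s.
Time per layer: 18.3334 + 11.6 → 29.9334 s.
Total: 1500 × 29.9334 s = 44900.1 s → 12.47 hours.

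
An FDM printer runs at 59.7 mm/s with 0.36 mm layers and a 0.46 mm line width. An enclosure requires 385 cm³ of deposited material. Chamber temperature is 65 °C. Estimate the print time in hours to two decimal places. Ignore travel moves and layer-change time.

Line area = 0.36 × 0.46, so 0.1656 mm².
Total extruded path = 385000/0.1656 = 2324879.2 mm.
Extrusion time = 2324879.2 / 59.7, so 38942.7 s.
In the requested units: 38942.7 s = 10.82 hours.

10.82 hours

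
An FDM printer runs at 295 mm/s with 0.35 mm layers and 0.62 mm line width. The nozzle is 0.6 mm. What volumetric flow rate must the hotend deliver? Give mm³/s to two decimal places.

Bead cross-section: 0.35 × 0.62 → 0.217 mm².
Volumetric flow = 295 × 0.217 = 64.02 mm³/s.

64.02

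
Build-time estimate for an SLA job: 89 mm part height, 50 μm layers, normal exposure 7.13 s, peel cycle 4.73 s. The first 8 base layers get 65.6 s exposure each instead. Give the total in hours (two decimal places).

5.99 hours

Layer count = ceil(89 / 0.05) = 1780.
Base layers = 8 × (65.6 + 4.73) = 562.64 s.
Regular layers: 1772 × (7.13 + 4.73) → 21015.92 s.
Total = 562.64 + 21015.92 = 21578.56 s = 5.99 hours.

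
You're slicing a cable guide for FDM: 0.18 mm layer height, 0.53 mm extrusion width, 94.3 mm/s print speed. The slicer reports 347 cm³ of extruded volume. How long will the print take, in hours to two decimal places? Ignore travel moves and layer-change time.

Bead cross-section: 0.18 × 0.53 → 0.0954 mm².
Total extruded path = 347000/0.0954 = 3637316.6 mm.
Extrusion time = 3637316.6 / 94.3 = 38571.8 s.
Converting: 38571.8 s = 10.71 hours.

10.71 hours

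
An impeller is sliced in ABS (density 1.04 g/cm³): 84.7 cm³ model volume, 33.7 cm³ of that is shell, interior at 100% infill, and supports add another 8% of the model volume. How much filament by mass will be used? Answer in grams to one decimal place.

Volume inside the shell = 84.7 − 33.7 = 51 cm³.
Infill volume: 1.00 × 51 → 51 cm³.
Support = 0.08 × 84.7, so 6.776 cm³.
Total extruded = 33.7 + 51 + 6.776 = 91.476 cm³.
Mass = 91.476 × 1.04, so 95.13504 g.

95.1 g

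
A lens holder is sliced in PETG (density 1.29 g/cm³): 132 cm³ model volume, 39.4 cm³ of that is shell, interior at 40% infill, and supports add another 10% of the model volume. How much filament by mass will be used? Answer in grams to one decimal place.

115.6 g

Infill region = 132 − 39.4, so 92.6 cm³.
Infill deposited: 0.40 × 92.6 → 37.04 cm³.
Support = 0.10 × 132, so 13.2 cm³.
Total printed volume = 39.4 + 37.04 + 13.2, so 89.64 cm³.
Mass = 89.64 × 1.29, so 115.6356 g.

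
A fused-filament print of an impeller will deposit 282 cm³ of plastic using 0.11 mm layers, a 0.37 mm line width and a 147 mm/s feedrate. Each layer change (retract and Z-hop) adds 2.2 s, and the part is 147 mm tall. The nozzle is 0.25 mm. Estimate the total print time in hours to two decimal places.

Line area = 0.11 × 0.37, so 0.0407 mm².
Path length: 282000 mm³ / 0.0407 mm² → 6928746.9 mm.
Extrusion time = 6928746.9 / 147, so 47134.3 s.
Number of layers: 147 / 0.11 → 1337 (rounded up).
Layer-change overhead = 1337 × 2.2 = 2941.4 s.
Total = 47134.3 + 2941.4 = 50075.7 s = 13.91 hours.

13.91 hours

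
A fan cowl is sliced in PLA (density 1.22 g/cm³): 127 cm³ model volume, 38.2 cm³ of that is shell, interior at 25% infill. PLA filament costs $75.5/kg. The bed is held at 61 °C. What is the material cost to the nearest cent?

Interior volume = 127 − 38.2 = 88.8 cm³.
Deposited infill: 0.25 × 88.8 → 22.2 cm³.
Deposited volume = 38.2 + 22.2 = 60.4 cm³.
Mass = 60.4 × 1.22, so 73.688 g.
At $75.5/kg: 73.688/1000 × 75.5 = $5.56.

$5.56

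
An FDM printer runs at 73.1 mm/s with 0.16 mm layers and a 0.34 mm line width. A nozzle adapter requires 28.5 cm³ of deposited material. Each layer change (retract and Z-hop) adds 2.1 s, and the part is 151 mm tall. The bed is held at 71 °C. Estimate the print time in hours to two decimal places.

Bead cross-section = 0.16 × 0.34 = 0.0544 mm².
Path length: 28500 mm³ / 0.0544 mm² → 523897.1 mm.
Time extruding = 523897.1 / 73.1, so 7166.9 s.
Layer count = ceil(151 / 0.16) = 944.
Non-print overhead = 944 × 2.1, so 1982.4 s.
Total = 7166.9 + 1982.4 = 9149.3 s = 2.54 hours.

2.54 hours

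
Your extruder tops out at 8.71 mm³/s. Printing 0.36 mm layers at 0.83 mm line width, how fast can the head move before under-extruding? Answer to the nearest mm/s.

Bead cross-section: 0.36 × 0.83 → 0.2988 mm².
Max speed = 8.71 / 0.2988 = 29.15 ≈ 29 mm/s.

29 mm/s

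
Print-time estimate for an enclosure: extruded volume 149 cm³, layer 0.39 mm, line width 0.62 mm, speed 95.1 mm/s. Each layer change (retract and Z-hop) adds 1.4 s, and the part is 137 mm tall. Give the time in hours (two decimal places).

Bead cross-section = 0.39 × 0.62 = 0.2418 mm².
Total extruded path = 149000/0.2418 = 616211.7 mm.
Time extruding = 616211.7 / 95.1 = 6479.6 s.
Number of layers: 137 / 0.39 → 352 (rounded up).
Z-hop total: 352 × 1.4 → 492.8 s.
Total = 6479.6 + 492.8 = 6972.4 s = 1.94 hours.

1.94 hours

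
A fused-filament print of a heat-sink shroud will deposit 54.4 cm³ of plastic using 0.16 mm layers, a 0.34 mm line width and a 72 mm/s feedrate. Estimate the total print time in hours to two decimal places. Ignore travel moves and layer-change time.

Line area = 0.16 × 0.34, so 0.0544 mm².
Toolpath length = 54.4 cm³ / 0.0544 mm² = 54400 / 0.0544 = 1000000 mm.
Time extruding = 1000000 / 72, so 13888.9 s.
Converting: 13888.9 s = 3.86 hours.

3.86 hours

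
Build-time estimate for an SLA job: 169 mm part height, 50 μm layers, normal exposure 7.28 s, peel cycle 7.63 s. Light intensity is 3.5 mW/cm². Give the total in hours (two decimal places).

Layer count = ceil(169 / 0.05) = 3380.
Each layer takes = 7.28 + 7.63 = 14.91 s.
Build time: 3380 × 14.91 s = 50395.8 s, i.e. 14.00 hours.

14.00 hours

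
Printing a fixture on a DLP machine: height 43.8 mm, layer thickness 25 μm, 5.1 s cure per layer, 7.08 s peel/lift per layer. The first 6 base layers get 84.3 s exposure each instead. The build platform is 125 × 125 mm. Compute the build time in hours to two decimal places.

6.06 hours

Layer count = ceil(43.8 / 0.025) = 1752.
Burn-in layers = 6 × (84.3 + 7.08) = 548.28 s.
Regular layers: 1746 × (5.1 + 7.08) → 21266.28 s.
Sum: 548.28 + 21266.28 = 21814.56 s → 6.06 hours.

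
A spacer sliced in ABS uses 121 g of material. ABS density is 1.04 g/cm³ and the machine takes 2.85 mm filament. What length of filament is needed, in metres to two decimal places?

18.24 m

Volume = 121 g / 1.04 g·cm⁻³ = 116.3462 cm³ = 116346.2 mm³.
A = π r² = π × 1.425² = 6.3794 mm².
Length = 116346.2 / 6.3794 = 18237.8 mm = 18.24 m.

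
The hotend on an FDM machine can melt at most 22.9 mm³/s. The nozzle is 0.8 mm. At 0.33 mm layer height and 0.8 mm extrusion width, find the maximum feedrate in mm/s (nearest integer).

Extrusion cross-section: 0.33 × 0.8 → 0.264 mm².
v_max = Q/A = 22.9/0.264 = 86.74 mm/s → 87 mm/s.

87 mm/s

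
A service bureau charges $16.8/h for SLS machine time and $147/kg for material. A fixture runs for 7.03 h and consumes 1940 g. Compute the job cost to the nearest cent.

Machine cost = 16.8 × 7.03, so $118.104.
Material charge: 147 × 1940/1000 → $285.18.
Total = 118.104 + 285.18 = 403.284 ≈ $403.28.

$403.28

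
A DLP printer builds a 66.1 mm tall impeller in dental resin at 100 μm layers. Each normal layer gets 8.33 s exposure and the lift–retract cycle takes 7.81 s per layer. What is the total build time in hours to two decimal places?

Layer count = ceil(66.1 / 0.1) = 661.
Per-layer time = 8.33 + 7.81, so 16.14 s.
Total = 661 × 16.14 = 10668.54 s = 2.96 hours.

2.96 hours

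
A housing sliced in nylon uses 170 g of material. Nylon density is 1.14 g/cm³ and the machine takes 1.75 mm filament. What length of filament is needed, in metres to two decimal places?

Volume = 170 g / 1.14 g·cm⁻³ = 149.1228 cm³ = 149122.8 mm³.
Cross-section of 1.75 mm filament: π·(1.75/2)² = 2.4053 mm².
Length = 149122.8 / 2.4053 = 61997.59 mm = 62.00 m.

62.00 m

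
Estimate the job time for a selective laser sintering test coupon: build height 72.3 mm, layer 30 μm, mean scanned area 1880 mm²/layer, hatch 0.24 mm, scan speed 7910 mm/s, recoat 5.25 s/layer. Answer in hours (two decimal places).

Number of layers: 72.3 / 0.03 → 2410 (rounded up).
Hatch length per layer = 1880 / 0.24, so 7833.3 mm.
Per-layer scan time = 7833.3 / 7910, so 0.9903 s.
Time per layer = 0.9903 + 5.25 = 6.2403 s.
Total: 2410 × 6.2403 s = 15039.123 s → 4.18 hours.

4.18 hours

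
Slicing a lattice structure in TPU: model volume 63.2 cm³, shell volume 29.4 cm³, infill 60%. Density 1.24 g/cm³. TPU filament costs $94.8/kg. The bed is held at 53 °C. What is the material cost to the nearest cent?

Infill region: 63.2 − 29.4 → 33.8 cm³.
Infill volume = 0.60 × 33.8, so 20.28 cm³.
Total printed volume: 29.4 + 20.28 → 49.68 cm³.
Mass = 49.68 × 1.24, so 61.6032 g.
Cost = 61.6032 g / 1000 × $94.8/kg = $5.84.

$5.84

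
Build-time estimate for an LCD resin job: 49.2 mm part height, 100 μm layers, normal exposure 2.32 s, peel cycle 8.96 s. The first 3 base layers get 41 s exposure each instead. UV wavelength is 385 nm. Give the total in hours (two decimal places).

Number of layers: 49.2 / 0.1 → 492 (rounded up).
Burn-in layers = 3 × (41 + 8.96) = 149.88 s.
Normal layers = 489 × (2.32 + 8.96) = 5515.92 s.
Sum: 149.88 + 5515.92 = 5665.8 s → 1.57 hours.

1.57 hours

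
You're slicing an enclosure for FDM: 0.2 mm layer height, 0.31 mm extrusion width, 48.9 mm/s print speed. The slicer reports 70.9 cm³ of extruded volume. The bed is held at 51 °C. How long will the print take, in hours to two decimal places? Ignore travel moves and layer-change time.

Extrusion cross-section: 0.2 × 0.31 → 0.062 mm².
Path length: 70900 mm³ / 0.062 mm² → 1143548.4 mm.
Print-move time = 1143548.4 / 48.9 = 23385.4 s.
23385.4 s = 6.50 hours.

6.50 hours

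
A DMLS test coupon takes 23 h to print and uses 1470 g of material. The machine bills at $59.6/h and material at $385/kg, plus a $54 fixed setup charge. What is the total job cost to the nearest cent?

Machine-time cost = 59.6 × 23 = $1370.80.
Material cost: 385 × 1470/1000 → $565.95.
Total = 1370.80 + 565.95 + 54 = $1990.75.

$1990.75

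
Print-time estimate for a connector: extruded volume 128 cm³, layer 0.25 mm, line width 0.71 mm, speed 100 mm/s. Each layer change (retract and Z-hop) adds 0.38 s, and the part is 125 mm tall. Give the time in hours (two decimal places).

2.06 hours

Line area = 0.25 × 0.71, so 0.1775 mm².
Path length: 128000 mm³ / 0.1775 mm² → 721126.8 mm.
Extrusion time: 721126.8 / 100 → 7211.3 s.
Layer count = ceil(125 / 0.25) = 500.
Layer-change overhead = 500 × 0.38 = 190 s.
Total = 7211.3 + 190 = 7401.3 s = 2.06 hours.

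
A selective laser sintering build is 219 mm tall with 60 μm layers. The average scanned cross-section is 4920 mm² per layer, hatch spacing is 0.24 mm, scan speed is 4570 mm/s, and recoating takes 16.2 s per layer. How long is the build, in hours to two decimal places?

Layers = ⌈219/0.06⌉ = 3650.
Scan path per layer = 4920 / 0.24, so 20500 mm.
Scan time per layer: 20500 / 4570 → 4.4858 s.
Layer cycle: 4.4858 + 16.2 → 20.6858 s.
3650 layers × 20.6858 s/layer = 75503.17 s, i.e. 20.97 hours.

20.97 hours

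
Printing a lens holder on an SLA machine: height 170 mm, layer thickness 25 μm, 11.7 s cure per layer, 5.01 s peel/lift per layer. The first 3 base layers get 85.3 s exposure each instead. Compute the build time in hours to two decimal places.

31.62 hours

Layer count = ceil(170 / 0.025) = 6800.
Bottom layers = 3 × (85.3 + 5.01), so 270.93 s.
Normal layers = 6797 × (11.7 + 5.01), so 113577.87 s.
Sum: 270.93 + 113577.87 = 113848.8 s → 31.62 hours.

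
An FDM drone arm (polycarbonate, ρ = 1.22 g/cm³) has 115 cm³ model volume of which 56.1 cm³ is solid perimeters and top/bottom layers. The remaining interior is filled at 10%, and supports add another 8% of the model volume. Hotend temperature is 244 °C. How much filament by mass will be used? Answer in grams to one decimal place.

86.9 g

Infill region: 115 − 56.1 → 58.9 cm³.
Deposited infill = 0.10 × 58.9 = 5.89 cm³.
Support: 0.08 × 115 → 9.2 cm³.
Total extruded = 56.1 + 5.89 + 9.2 = 71.19 cm³.
Mass: 71.19 × 1.22 → 86.8518 g.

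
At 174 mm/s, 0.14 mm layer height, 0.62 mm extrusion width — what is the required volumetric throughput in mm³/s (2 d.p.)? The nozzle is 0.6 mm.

15.10

A = 0.14 × 0.62 = 0.0868 mm².
Q = v·A = 174 × 0.0868 = 15.10 mm³/s.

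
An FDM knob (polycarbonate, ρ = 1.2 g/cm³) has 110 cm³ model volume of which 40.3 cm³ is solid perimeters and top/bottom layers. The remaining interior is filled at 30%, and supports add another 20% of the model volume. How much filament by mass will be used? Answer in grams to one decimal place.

Volume inside the shell: 110 − 40.3 → 69.7 cm³.
Deposited infill = 0.30 × 69.7, so 20.91 cm³.
Support: 0.20 × 110 → 22 cm³.
Total printed volume = 40.3 + 20.91 + 22 = 83.21 cm³.
Mass = 83.21 × 1.2 = 99.852 g.

99.9 g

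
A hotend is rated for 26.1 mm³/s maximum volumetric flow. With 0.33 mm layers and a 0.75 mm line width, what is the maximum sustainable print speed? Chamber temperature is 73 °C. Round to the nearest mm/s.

105 mm/s

Bead cross-section = 0.33 × 0.75, so 0.2475 mm².
v_max = Q/A = 26.1/0.2475 = 105.45 mm/s → 105 mm/s.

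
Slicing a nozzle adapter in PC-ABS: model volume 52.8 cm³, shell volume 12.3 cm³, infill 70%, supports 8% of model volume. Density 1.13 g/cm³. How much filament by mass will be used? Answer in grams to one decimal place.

Volume inside the shell = 52.8 − 12.3, so 40.5 cm³.
Infill volume = 0.70 × 40.5, so 28.35 cm³.
Support = 0.08 × 52.8, so 4.224 cm³.
Total printed volume: 12.3 + 28.35 + 4.224 → 44.874 cm³.
Mass: 44.874 × 1.13 → 50.70762 g.

50.7 g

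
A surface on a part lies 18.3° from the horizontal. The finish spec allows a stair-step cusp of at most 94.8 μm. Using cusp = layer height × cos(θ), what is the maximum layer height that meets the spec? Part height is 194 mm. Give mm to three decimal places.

Layer height = cusp / cos(18.3°) = 0.0948 / 0.9494 = 0.100 mm.

0.100 mm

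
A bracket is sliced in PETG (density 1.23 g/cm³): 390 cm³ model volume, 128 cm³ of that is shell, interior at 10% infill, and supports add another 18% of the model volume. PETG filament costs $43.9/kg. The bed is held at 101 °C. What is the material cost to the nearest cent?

Infill region = 390 − 128, so 262 cm³.
Infill volume = 0.10 × 262, so 26.2 cm³.
Support: 0.18 × 390 → 70.2 cm³.
Total printed volume = 128 + 26.2 + 70.2 = 224.4 cm³.
Mass: 224.4 × 1.23 → 276.012 g.
At $43.9/kg: 276.012/1000 × 43.9 = $12.12.

$12.12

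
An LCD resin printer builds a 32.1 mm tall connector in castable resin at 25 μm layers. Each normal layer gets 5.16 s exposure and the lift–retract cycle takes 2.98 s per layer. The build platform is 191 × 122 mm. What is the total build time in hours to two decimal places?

Layer count = ceil(32.1 / 0.025) = 1284.
Per-layer time: 5.16 + 2.98 → 8.14 s.
Total = 1284 × 8.14 = 10451.76 s = 2.90 hours.

2.90 hours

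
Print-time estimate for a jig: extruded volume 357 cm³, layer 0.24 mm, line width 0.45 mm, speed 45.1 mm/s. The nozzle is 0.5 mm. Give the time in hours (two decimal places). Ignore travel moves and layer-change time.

Bead cross-section = 0.24 × 0.45, so 0.108 mm².
Toolpath length = 357 cm³ / 0.108 mm² = 357000 / 0.108 = 3305555.6 mm.
Time extruding = 3305555.6 / 45.1 = 73293.9 s.
Converting: 73293.9 s = 20.36 hours.

20.36 hours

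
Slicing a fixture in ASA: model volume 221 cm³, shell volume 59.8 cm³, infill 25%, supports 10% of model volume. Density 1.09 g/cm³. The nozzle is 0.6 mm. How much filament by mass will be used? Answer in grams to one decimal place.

Interior volume: 221 − 59.8 → 161.2 cm³.
Infill volume = 0.25 × 161.2, so 40.3 cm³.
Support = 0.10 × 221, so 22.1 cm³.
Deposited volume = 59.8 + 40.3 + 22.1 = 122.2 cm³.
Mass = 122.2 × 1.09 = 133.198 g.

133.2 g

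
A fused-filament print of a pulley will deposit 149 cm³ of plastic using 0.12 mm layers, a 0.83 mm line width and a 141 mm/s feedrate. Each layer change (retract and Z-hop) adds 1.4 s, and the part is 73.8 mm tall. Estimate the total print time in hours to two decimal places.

3.19 hours

Bead cross-section: 0.12 × 0.83 → 0.0996 mm².
Toolpath length = 149 cm³ / 0.0996 mm² = 149000 / 0.0996 = 1495983.9 mm.
Extrusion time: 1495983.9 / 141 → 10609.8 s.
Number of layers: 73.8 / 0.12 → 615 (rounded up).
Layer-change overhead: 615 × 1.4 → 861 s.
Total = 10609.8 + 861 = 11470.8 s = 3.19 hours.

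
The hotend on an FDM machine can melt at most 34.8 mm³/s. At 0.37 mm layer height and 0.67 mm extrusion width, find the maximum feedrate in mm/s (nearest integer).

Extrusion cross-section: 0.37 × 0.67 → 0.2479 mm².
Max speed = 34.8 / 0.2479 = 140.38 ≈ 140 mm/s.

140 mm/s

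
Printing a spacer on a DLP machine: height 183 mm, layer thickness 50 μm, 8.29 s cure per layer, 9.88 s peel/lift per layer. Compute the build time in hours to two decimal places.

18.47 hours

Layer count = ceil(183 / 0.05) = 3660.
Per-layer time = 8.29 + 9.88 = 18.17 s.
Total = 3660 × 18.17 = 66502.2 s = 18.47 hours.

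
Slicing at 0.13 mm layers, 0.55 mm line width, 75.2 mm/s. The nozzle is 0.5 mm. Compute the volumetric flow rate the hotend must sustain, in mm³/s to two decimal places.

Bead cross-section = 0.13 × 0.55, so 0.0715 mm².
Volumetric flow = 75.2 × 0.0715 = 5.38 mm³/s.

5.38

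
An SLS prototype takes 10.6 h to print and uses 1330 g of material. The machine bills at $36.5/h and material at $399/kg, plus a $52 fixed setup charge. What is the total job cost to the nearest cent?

Machine-time cost = 36.5 × 10.6 = $386.90.
Feedstock cost = 399 × 1330/1000 = $530.67.
Total = 386.90 + 530.67 + 52 = $969.57.

$969.57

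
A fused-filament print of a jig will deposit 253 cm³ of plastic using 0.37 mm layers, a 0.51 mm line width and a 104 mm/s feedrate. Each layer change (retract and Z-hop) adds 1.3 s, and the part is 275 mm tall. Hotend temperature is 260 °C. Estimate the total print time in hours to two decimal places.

3.85 hours

Extrusion cross-section = 0.37 × 0.51 = 0.1887 mm².
Total extruded path = 253000/0.1887 = 1340752.5 mm.
Extrusion time: 1340752.5 / 104 → 12891.9 s.
Number of layers: 275 / 0.37 → 744 (rounded up).
Layer-change overhead = 744 × 1.3 = 967.2 s.
Altogether 12891.9 + 967.2 = 13859.1 s, i.e. 3.85 hours.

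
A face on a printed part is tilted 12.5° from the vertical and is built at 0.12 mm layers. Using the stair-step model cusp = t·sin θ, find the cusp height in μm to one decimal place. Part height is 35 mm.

sin(12.5°) = 0.2164, so cusp = 0.12 × 0.2164 = 0.025968 mm → 26.0 μm.

26.0 μm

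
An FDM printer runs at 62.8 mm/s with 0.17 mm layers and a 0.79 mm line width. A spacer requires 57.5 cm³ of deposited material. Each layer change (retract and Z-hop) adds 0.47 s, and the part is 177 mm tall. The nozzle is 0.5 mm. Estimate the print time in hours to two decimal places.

2.03 hours

Line area = 0.17 × 0.79 = 0.1343 mm².
Toolpath length = 57.5 cm³ / 0.1343 mm² = 57500 / 0.1343 = 428145.9 mm.
Extrusion time = 428145.9 / 62.8 = 6817.6 s.
Number of layers: 177 / 0.17 → 1042 (rounded up).
Non-print overhead: 1042 × 0.47 → 489.74 s.
Total = 6817.6 + 489.74 = 7307.34 s = 2.03 hours.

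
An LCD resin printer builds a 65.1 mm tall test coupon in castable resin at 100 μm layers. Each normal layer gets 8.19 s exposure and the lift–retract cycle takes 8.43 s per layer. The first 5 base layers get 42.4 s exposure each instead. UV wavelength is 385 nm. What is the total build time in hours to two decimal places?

Layers = ⌈65.1/0.1⌉ = 651.
Bottom layers = 5 × (42.4 + 8.43) = 254.15 s.
Remaining layers = 646 × (8.19 + 8.43) = 10736.52 s.
Sum: 254.15 + 10736.52 = 10990.67 s → 3.05 hours.

3.05 hours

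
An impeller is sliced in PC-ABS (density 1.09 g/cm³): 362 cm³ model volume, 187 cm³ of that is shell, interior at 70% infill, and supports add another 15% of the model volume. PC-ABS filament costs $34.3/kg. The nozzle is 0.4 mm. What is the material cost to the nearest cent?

Infill region = 362 − 187 = 175 cm³.
Infill volume = 0.70 × 175 = 122.5 cm³.
Support = 0.15 × 362 = 54.3 cm³.
Total extruded: 187 + 122.5 + 54.3 → 363.8 cm³.
Mass = 363.8 × 1.09, so 396.542 g.
Cost = 396.542 g / 1000 × $34.3/kg = $13.60.

$13.60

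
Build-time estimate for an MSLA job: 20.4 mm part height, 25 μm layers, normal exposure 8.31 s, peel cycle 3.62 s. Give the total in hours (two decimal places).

Layer count = ceil(20.4 / 0.025) = 816.
Cycle time = 8.31 + 3.62, so 11.93 s.
Total = 816 × 11.93 = 9734.88 s = 2.70 hours.

2.70 hours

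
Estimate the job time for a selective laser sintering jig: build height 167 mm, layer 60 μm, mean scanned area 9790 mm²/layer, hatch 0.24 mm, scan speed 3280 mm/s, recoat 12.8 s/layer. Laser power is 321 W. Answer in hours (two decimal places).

19.52 hours

Layers = ⌈167/0.06⌉ = 2784.
Scan path per layer = 9790 / 0.24, so 40791.7 mm.
Laser time per layer = 40791.7 / 3280 = 12.4365 s.
Time per layer = 12.4365 + 12.8 = 25.2365 s.
2784 layers × 25.2365 s/layer = 70258.416 s, i.e. 19.52 hours.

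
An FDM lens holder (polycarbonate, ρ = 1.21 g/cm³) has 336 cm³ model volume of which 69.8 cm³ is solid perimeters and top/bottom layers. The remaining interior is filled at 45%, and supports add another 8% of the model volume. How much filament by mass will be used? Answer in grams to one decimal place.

261.9 g

Infill region = 336 − 69.8 = 266.2 cm³.
Infill volume = 0.45 × 266.2, so 119.79 cm³.
Support: 0.08 × 336 → 26.88 cm³.
Total extruded = 69.8 + 119.79 + 26.88 = 216.47 cm³.
Mass: 216.47 × 1.21 → 261.9287 g.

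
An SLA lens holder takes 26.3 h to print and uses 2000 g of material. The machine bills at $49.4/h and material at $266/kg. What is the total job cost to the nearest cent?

Machine-time cost: 49.4 × 26.3 → $1299.22.
Feedstock cost: 266 × 2000/1000 → $532.00.
Job cost: 1299.22 + 532.00 = $1831.22.

$1831.22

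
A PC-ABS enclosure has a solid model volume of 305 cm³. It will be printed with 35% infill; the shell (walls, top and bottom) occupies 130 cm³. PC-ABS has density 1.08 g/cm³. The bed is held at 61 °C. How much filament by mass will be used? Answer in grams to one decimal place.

Volume inside the shell = 305 − 130, so 175 cm³.
Infill deposited = 0.35 × 175, so 61.25 cm³.
Deposited volume = 130 + 61.25 = 191.25 cm³.
Mass = 191.25 × 1.08 = 206.55 g.

206.6 g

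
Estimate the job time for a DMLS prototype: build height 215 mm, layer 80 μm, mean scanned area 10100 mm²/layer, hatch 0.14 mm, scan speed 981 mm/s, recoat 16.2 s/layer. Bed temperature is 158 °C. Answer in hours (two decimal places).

Layers = ⌈215/0.08⌉ = 2688.
Scan path per layer = 10100 / 0.14 = 72142.9 mm.
Laser time per layer: 72142.9 / 981 → 73.5402 s.
Per-layer time: 73.5402 + 16.2 → 89.7402 s.
Total: 2688 × 89.7402 s = 241221.6576 s → 67.01 hours.

67.01 hours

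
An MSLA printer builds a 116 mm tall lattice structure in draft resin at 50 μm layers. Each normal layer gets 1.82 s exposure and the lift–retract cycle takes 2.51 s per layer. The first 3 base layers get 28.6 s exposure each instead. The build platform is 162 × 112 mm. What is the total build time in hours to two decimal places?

Layers = ⌈116/0.05⌉ = 2320.
Bottom layers = 3 × (28.6 + 2.51) = 93.33 s.
Normal layers = 2317 × (1.82 + 2.51), so 10032.61 s.
Sum: 93.33 + 10032.61 = 10125.94 s → 2.81 hours.

2.81 hours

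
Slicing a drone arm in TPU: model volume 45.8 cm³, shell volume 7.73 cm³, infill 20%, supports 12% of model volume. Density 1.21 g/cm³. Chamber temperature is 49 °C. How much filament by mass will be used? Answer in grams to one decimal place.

25.2 g

Volume inside the shell: 45.8 − 7.73 → 38.07 cm³.
Infill deposited = 0.20 × 38.07 = 7.614 cm³.
Support: 0.12 × 45.8 → 5.496 cm³.
Total printed volume = 7.73 + 7.614 + 5.496, so 20.84 cm³.
Mass = 20.84 × 1.21, so 25.2164 g.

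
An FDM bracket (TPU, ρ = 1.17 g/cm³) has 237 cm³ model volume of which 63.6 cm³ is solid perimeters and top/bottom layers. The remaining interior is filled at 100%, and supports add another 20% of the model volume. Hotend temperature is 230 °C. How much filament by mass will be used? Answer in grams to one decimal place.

332.7 g

Volume inside the shell = 237 − 63.6, so 173.4 cm³.
Infill deposited = 1.00 × 173.4, so 173.4 cm³.
Support = 0.20 × 237, so 47.4 cm³.
Deposited volume = 63.6 + 173.4 + 47.4, so 284.4 cm³.
Mass: 284.4 × 1.17 → 332.748 g.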